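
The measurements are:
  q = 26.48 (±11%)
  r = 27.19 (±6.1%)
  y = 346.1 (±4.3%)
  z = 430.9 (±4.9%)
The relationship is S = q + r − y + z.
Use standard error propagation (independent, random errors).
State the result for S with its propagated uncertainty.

Absolute uncertainties add in quadrature for a linear combination:
  (δq)² = 8.48;  (δr)² = 2.75;  (δy)² = 221;  (δz)² = 446
δS = √(679) = 26.0
S = 138.5.

138.5 ± 26.0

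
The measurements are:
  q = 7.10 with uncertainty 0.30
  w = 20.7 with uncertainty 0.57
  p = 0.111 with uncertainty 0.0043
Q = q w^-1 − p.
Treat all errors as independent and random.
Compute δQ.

Let h = q·w^-1 = 0.343. δh/h = √((1·δq/q)² + (-1·δw/w)²) = √(0.00179 + 0.000758) = 0.0504, so δh = 0.0173.
Q = h − p: δQ = √(δh² + δp²) = √(0.000299 + 1.85e-05) = 0.0178

0.0178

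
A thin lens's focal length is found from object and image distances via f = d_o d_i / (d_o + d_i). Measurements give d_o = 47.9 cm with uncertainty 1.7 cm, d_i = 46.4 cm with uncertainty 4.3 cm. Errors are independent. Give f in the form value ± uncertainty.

∂f/∂d_o = (d_i/(d_o+d_i))² = 0.242;  ∂f/∂d_i = (d_o/(d_o+d_i))² = 0.258
δf = √((∂f/∂d_o · δd_o)² + (∂f/∂d_i · δd_i)²) = √(0.169 + 1.23) = 1.18 cm
f = 23.6 cm.

23.6 ± 1.18 cm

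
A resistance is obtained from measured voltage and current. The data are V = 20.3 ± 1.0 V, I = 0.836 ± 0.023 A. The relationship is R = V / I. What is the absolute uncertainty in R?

1.37 Ω

Relative error in a monomial: (δR/R)² = Σ (nᵢ · δxᵢ/xᵢ)².
  (1·δV/V)² = (1×0.0493)² = 0.00243;  (-1·δI/I)² = (-1×0.0275)² = 0.000757
δR/R = √(0.00318) = 0.0564
R = 24.3 Ω, so δR = 0.0564 × 24.3 = 1.37 Ω.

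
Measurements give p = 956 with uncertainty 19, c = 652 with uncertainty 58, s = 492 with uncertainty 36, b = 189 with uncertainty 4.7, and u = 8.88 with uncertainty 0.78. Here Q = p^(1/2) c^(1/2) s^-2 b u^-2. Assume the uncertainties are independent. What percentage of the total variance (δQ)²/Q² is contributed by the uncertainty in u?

(δQ/Q)² = (½·δp/p)² + (½·δc/c)² + (-2·δs/s)² + (1·δb/b)² + (-2·δu/u)²
  p term: (0.5×0.0199)² = 9.87e-05
  c term: (0.5×0.0890)² = 0.00198
  s term: (-2×0.0732)² = 0.0214
  b term: (1×0.0249)² = 0.000618
  u term: (-2×0.0878)² = 0.0309
Total = 0.0550. Share from u = 0.0309/0.0550 = 0.561.

56.1%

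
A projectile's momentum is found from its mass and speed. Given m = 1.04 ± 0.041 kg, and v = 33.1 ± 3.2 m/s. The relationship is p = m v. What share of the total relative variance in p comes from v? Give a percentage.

(δp/p)² = (1·δm/m)² + (1·δv/v)²
  m term: (1×0.0394)² = 0.00155
  v term: (1×0.0967)² = 0.00935
Total = 0.0109. Share from v = 0.00935/0.0109 = 0.857.

85.7%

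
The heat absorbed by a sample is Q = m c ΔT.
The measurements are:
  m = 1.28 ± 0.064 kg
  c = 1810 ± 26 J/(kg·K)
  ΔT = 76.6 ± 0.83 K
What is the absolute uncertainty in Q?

9430 J

Each factor contributes (exponent × relative error)² to (δQ/Q)²:
  (1·δm/m)² = (1×0.0500)² = 0.00250;  (1·δc/c)² = (1×0.0144)² = 0.000206;  (1·δΔT/ΔT)² = (1×0.0108)² = 0.000117
δQ/Q = √(0.00282) = 0.0531
Q = 1.77e+05 J, so δQ = 0.0531 × 1.77e+05 = 9430 J.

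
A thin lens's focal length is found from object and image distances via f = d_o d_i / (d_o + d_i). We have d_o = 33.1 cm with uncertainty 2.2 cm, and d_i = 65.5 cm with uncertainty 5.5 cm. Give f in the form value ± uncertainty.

22.0 ± 1.15 cm

∂f/∂d_o = (d_i/(d_o+d_i))² = 0.441;  ∂f/∂d_i = (d_o/(d_o+d_i))² = 0.113
δf = √((∂f/∂d_o · δd_o)² + (∂f/∂d_i · δd_i)²) = √(0.943 + 0.384) = 1.15 cm
f = 22.0 cm.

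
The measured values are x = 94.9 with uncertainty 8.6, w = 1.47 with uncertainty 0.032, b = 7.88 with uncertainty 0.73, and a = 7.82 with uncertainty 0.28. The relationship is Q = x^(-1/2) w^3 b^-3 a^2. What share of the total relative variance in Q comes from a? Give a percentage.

5.78%

(δQ/Q)² = (−½·δx/x)² + (3·δw/w)² + (-3·δb/b)² + (2·δa/a)²
  x term: (-0.5×0.0906)² = 0.00205
  w term: (3×0.0218)² = 0.00426
  b term: (-3×0.0926)² = 0.0772
  a term: (2×0.0358)² = 0.00513
Total = 0.0887. Share from a = 0.00513/0.0887 = 0.0578.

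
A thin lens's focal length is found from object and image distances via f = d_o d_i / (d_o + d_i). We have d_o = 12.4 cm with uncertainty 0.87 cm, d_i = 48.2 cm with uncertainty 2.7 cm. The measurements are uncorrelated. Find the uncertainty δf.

0.562 cm

∂f/∂d_o = (d_i/(d_o+d_i))² = 0.633;  ∂f/∂d_i = (d_o/(d_o+d_i))² = 0.0419
δf = √((∂f/∂d_o · δd_o)² + (∂f/∂d_i · δd_i)²) = √(0.303 + 0.0128) = 0.562 cm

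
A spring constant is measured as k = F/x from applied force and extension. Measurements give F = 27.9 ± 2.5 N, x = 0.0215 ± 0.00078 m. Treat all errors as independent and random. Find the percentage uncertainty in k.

Since k is a product/quotient, work with relative uncertainties:
  (1·δF/F)² = (1×0.0896)² = 0.00803;  (-1·δx/x)² = (-1×0.0363)² = 0.00132
δk/k = √(0.00935) = 0.0967

9.67%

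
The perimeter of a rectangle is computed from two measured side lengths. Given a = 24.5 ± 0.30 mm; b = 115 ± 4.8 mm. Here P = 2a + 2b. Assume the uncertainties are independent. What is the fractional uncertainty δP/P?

0.0345

Each term contributes (cᵢ δxᵢ)² to (δP)²:
  (2·δa)² = 0.360;  (2·δb)² = 92.2
δP = √(92.5) = 9.62 mm
P = 279 mm, so δP/P = 9.62/279 = 0.0345.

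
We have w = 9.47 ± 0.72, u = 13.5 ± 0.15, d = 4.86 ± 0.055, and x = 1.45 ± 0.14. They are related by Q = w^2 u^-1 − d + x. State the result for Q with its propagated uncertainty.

Let p = w^2·u^-1 = 6.64. δp/p = √((2·δw/w)² + (-1·δu/u)²) = √(0.0231 + 0.000123) = 0.152, so δp = 1.01.
Q = p − d + x: δQ = √(δp² + δd² + δx²) = √(1.03 + 0.00302 + 0.0196) = 1.02
Q = 3.23.

3.23 ± 1.02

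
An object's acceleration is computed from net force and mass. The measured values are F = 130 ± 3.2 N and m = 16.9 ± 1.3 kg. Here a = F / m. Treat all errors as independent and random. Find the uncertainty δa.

For a monomial a ∝ F, m^-1, fractional errors add in quadrature:
  (1·δF/F)² = (1×0.0246)² = 0.000606;  (-1·δm/m)² = (-1×0.0769)² = 0.00592
δa/a = √(0.00652) = 0.0808
a = 7.69 m/s^2, so δa = 0.0808 × 7.69 = 0.621 m/s^2.

0.621 m/s^2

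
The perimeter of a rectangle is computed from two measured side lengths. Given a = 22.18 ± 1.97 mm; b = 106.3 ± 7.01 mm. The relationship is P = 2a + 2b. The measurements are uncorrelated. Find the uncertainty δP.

Absolute uncertainties add in quadrature for a linear combination:
  (2·δa)² = 15.5;  (2·δb)² = 197
δP = √(212) = 14.6 mm

14.6 mm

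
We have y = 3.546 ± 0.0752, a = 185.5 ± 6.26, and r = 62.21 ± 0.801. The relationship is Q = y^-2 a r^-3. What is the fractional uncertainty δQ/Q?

Q is a product of powers, so relative uncertainties combine in quadrature:
  (-2·δy/y)² = (-2×0.0212)² = 0.00180;  (1·δa/a)² = (1×0.0337)² = 0.00114;  (-3·δr/r)² = (-3×0.0129)² = 0.00149
δQ/Q = √(0.00443) = 0.0666

0.0666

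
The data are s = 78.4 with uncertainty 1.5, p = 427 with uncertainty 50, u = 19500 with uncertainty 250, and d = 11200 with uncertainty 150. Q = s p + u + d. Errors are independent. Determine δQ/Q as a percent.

6.21%

Let w = s·p = 33500. δw/w = √((1·δs/s)² + (1·δp/p)²) = √(0.000366 + 0.0137) = 0.119, so δw = 3970.
Q = w + u + d: δQ = √(δw² + δu² + δd²) = √(1.58e+07 + 62500 + 22500) = 3980
Q = 64200, so δQ/Q = 3980/64200 = 0.0621.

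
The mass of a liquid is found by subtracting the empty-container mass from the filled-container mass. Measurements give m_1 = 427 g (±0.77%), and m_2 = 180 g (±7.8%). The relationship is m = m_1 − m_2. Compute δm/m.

Each term contributes (cᵢ δxᵢ)² to (δm)²:
  (δm_1)² = 10.8;  (δm_2)² = 197
δm = √(208) = 14.4 g
m = 247 g, so δm/m = 14.4/247 = 0.0584.

0.0584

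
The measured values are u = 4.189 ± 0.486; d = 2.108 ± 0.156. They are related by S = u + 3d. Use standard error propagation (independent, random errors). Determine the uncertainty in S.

0.675

Sums and differences: (δS)² = Σ (cᵢ δxᵢ)².
  (δu)² = 0.236;  (3·δd)² = 0.219
δS = √(0.455) = 0.675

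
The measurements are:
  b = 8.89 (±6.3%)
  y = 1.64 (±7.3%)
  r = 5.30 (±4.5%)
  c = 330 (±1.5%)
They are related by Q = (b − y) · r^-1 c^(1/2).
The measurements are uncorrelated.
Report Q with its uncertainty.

Let u = b − y = 7.25. δu = √(δb² + δy²) = √(0.314 + 0.0143) = 0.573, so δu/u = 0.0790.
Q is then a monomial in u, r, c:
δQ/Q = √((δu/u)² + (-1·δr/r)² + (½·δc/c)²) = √(0.00624 + 0.00202 + 5.63e-05) = 0.0912
Q = 24.8, so δQ = 0.0912 × 24.8 = 2.27.

24.8 ± 2.27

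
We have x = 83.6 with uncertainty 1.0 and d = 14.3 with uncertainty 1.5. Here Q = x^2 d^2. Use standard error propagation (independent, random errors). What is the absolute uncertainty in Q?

Products/powers → add relative errors in quadrature, weighted by exponent:
  (2·δx/x)² = (2×0.0120)² = 0.000572;  (2·δd/d)² = (2×0.105)² = 0.0440
δQ/Q = √(0.0446) = 0.211
Q = 1.43e+06, so δQ = 0.211 × 1.43e+06 = 3.02e+05.

3.02e+05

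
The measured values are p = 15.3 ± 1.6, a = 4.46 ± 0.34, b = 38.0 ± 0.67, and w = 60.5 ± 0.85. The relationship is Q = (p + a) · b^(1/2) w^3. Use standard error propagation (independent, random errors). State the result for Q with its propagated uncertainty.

(2.70 ± 0.252) × 10^7

Let u = p + a = 19.8. δu = √(δp² + δa²) = √(2.56 + 0.116) = 1.64, so δu/u = 0.0828.
Q is then a monomial in u, b, w:
δQ/Q = √((δu/u)² + (½·δb/b)² + (3·δw/w)²) = √(0.00685 + 7.77e-05 + 0.00178) = 0.0933
Q = 2.7e+07, so δQ = 0.0933 × 2.7e+07 = 2.52e+06.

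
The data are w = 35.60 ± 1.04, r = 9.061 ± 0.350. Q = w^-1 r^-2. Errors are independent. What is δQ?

Each factor contributes (exponent × relative error)² to (δQ/Q)²:
  (-1·δw/w)² = (-1×0.0292)² = 0.000853;  (-2·δr/r)² = (-2×0.0386)² = 0.00597
δQ/Q = √(0.00682) = 0.0826
Q = 0.0003421, so δQ = 0.0826 × 0.0003421 = 2.83e-05.

2.83e-05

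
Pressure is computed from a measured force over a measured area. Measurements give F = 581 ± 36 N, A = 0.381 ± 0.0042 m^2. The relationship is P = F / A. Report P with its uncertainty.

1520 ± 96.0 Pa

For a monomial P ∝ F, A^-1, fractional errors add in quadrature:
  (1·δF/F)² = (1×0.0620)² = 0.00384;  (-1·δA/A)² = (-1×0.0110)² = 0.000122
δP/P = √(0.00396) = 0.0629
P = 1520 Pa, so δP = 0.0629 × 1520 = 96.0 Pa.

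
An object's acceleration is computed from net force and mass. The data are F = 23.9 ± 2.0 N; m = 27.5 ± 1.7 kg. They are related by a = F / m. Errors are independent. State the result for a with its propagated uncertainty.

Each factor contributes (exponent × relative error)² to (δa/a)²:
  (1·δF/F)² = (1×0.0837)² = 0.00700;  (-1·δm/m)² = (-1×0.0618)² = 0.00382
δa/a = √(0.0108) = 0.104
a = 0.869 m/s^2, so δa = 0.104 × 0.869 = 0.0904 m/s^2.

0.869 ± 0.0904 m/s^2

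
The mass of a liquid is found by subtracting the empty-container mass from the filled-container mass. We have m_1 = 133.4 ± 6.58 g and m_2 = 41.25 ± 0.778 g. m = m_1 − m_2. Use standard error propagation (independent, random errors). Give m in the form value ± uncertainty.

92.15 ± 6.63 g

m is a linear combination, so absolute uncertainties add in quadrature:
  (δm_1)² = 43.3;  (δm_2)² = 0.605
δm = √(43.9) = 6.63 g
m = 92.15 g.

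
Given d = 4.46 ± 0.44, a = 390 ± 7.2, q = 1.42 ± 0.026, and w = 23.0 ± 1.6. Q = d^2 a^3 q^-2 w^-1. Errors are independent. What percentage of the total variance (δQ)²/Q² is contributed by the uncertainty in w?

(δQ/Q)² = (2·δd/d)² + (3·δa/a)² + (-2·δq/q)² + (-1·δw/w)²
  d term: (2×0.0987)² = 0.0389
  a term: (3×0.0185)² = 0.00307
  q term: (-2×0.0183)² = 0.00134
  w term: (-1×0.0696)² = 0.00484
Total = 0.0482. Share from w = 0.00484/0.0482 = 0.100.

10.0%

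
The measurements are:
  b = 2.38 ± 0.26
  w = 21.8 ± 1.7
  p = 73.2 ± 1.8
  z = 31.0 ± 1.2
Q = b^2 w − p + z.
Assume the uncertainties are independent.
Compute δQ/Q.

0.353

Let h = b^2·w = 123. δh/h = √((2·δb/b)² + (1·δw/w)²) = √(0.0477 + 0.00608) = 0.232, so δh = 28.6.
Q = h − p + z: δQ = √(δh² + δp² + δz²) = √(821 + 3.24 + 1.44) = 28.7
Q = 81.3, so δQ/Q = 28.7/81.3 = 0.353.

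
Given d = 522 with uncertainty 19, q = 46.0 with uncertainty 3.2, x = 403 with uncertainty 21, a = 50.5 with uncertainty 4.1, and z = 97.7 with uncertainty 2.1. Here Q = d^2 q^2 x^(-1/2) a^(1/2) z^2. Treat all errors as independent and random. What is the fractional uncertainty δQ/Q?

Q is a product of powers, so relative uncertainties combine in quadrature:
  (2·δd/d)² = (2×0.0364)² = 0.00530;  (2·δq/q)² = (2×0.0696)² = 0.0194;  (−½·δx/x)² = (-0.5×0.0521)² = 0.000679;  (½·δa/a)² = (0.5×0.0812)² = 0.00165;  (2·δz/z)² = (2×0.0215)² = 0.00185
δQ/Q = √(0.0288) = 0.170

0.170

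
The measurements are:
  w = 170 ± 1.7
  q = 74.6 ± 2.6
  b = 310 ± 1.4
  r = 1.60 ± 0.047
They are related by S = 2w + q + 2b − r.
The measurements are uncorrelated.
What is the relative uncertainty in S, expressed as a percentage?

0.495%

Sums and differences: (δS)² = Σ (cᵢ δxᵢ)².
  (2·δw)² = 11.6;  (δq)² = 6.76;  (2·δb)² = 7.84;  (δr)² = 0.00221
δS = √(26.2) = 5.11
S = 1030, so δS/S = 5.11/1030 = 0.00495.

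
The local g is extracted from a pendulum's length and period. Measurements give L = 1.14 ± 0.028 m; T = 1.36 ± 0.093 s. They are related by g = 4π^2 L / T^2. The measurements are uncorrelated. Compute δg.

g is a product of powers, so relative uncertainties combine in quadrature:
  (1·δL/L)² = (1×0.0246)² = 0.000603;  (-2·δT/T)² = (-2×0.0684)² = 0.0187
δg/g = √(0.0193) = 0.139
g = 24.3 m/s^2, so δg = 0.139 × 24.3 = 3.38 m/s^2.

3.38 m/s^2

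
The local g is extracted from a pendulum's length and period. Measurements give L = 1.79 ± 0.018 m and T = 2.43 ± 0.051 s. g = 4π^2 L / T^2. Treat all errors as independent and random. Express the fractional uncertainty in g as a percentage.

4.32%

Relative error in a monomial: (δg/g)² = Σ (nᵢ · δxᵢ/xᵢ)².
  (1·δL/L)² = (1×0.0101)² = 0.000101;  (-2·δT/T)² = (-2×0.0210)² = 0.00176
δg/g = √(0.00186) = 0.0432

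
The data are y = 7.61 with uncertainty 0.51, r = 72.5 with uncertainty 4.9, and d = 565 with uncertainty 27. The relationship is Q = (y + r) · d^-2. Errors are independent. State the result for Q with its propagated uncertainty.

Let u = y + r = 80.1. δu = √(δy² + δr²) = √(0.260 + 24.0) = 4.93, so δu/u = 0.0615.
Q is then a monomial in u, d:
δQ/Q = √((δu/u)² + (-2·δd/d)²) = √(0.00378 + 0.00913) = 0.114
Q = 0.000251, so δQ = 0.114 × 0.000251 = 2.85e-05.

(2.51 ± 0.285) × 10^-4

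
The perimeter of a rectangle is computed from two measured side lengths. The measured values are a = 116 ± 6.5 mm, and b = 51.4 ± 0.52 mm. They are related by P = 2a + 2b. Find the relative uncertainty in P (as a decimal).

For a sum/difference, combine absolute errors in quadrature:
  (2·δa)² = 169;  (2·δb)² = 1.08
δP = √(170) = 13.0 mm
P = 335 mm, so δP/P = 13.0/335 = 0.0390.

0.0390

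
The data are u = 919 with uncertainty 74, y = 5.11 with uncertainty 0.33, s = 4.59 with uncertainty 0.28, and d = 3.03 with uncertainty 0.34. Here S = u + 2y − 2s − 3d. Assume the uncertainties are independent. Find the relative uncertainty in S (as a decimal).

0.0812

Sums and differences: (δS)² = Σ (cᵢ δxᵢ)².
  (δu)² = 5480;  (2·δy)² = 0.436;  (2·δs)² = 0.314;  (3·δd)² = 1.04
δS = √(5480) = 74.0
S = 911, so δS/S = 74.0/911 = 0.0812.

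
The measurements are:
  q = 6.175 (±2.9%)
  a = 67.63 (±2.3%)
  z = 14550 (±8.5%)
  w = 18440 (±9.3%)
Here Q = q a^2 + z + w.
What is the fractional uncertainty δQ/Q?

Let p = q·a^2 = 28240. δp/p = √((1·δq/q)² + (2·δa/a)²) = √(0.000841 + 0.00212) = 0.0544, so δp = 1540.
Q = p + z + w: δQ = √(δp² + δz² + δw²) = √(2.36e+06 + 1.53e+06 + 2.94e+06) = 2610
Q = 61230, so δQ/Q = 2610/61230 = 0.0427.

0.0427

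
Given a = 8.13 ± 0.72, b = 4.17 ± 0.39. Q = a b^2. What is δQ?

29.3

Products/powers → add relative errors in quadrature, weighted by exponent:
  (1·δa/a)² = (1×0.0886)² = 0.00784;  (2·δb/b)² = (2×0.0935)² = 0.0350
δQ/Q = √(0.0428) = 0.207
Q = 141, so δQ = 0.207 × 141 = 29.3.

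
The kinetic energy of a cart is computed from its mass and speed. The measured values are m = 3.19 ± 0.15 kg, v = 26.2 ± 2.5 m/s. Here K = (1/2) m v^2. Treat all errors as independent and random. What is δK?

Products/powers → add relative errors in quadrature, weighted by exponent:
  (1·δm/m)² = (1×0.0470)² = 0.00221;  (2·δv/v)² = (2×0.0954)² = 0.0364
δK/K = √(0.0386) = 0.197
K = 1090 J, so δK = 0.197 × 1090 = 215 J.

215 J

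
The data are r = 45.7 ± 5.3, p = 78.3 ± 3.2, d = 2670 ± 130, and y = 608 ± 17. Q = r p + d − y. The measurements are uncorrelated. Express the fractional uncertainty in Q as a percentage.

Let w = r·p = 3580. δw/w = √((1·δr/r)² + (1·δp/p)²) = √(0.0134 + 0.00167) = 0.123, so δw = 440.
Q = w + d − y: δQ = √(δw² + δd² + δy²) = √(1.94e+05 + 16900 + 289) = 459
Q = 5640, so δQ/Q = 459/5640 = 0.0814.

8.14%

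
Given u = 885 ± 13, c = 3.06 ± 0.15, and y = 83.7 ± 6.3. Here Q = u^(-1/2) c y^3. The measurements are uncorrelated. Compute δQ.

13900

Products/powers → add relative errors in quadrature, weighted by exponent:
  (−½·δu/u)² = (-0.5×0.0147)² = 5.39e-05;  (1·δc/c)² = (1×0.0490)² = 0.00240;  (3·δy/y)² = (3×0.0753)² = 0.0510
δQ/Q = √(0.0534) = 0.231
Q = 60300, so δQ = 0.231 × 60300 = 13900.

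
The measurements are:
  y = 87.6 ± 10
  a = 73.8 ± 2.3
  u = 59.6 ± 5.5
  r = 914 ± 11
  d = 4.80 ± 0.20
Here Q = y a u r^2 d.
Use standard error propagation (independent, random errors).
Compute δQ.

2.43e+11

Since Q is a product/quotient, work with relative uncertainties:
  (1·δy/y)² = (1×0.114)² = 0.0130;  (1·δa/a)² = (1×0.0312)² = 0.000971;  (1·δu/u)² = (1×0.0923)² = 0.00852;  (2·δr/r)² = (2×0.0120)² = 0.000579;  (1·δd/d)² = (1×0.0417)² = 0.00174
δQ/Q = √(0.0248) = 0.158
Q = 1.55e+12, so δQ = 0.158 × 1.55e+12 = 2.43e+11.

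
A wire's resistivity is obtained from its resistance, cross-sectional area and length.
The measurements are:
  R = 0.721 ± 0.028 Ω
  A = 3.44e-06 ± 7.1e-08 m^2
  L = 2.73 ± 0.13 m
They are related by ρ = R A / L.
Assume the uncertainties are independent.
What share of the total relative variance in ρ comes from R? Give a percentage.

(δρ/ρ)² = (1·δR/R)² + (1·δA/A)² + (-1·δL/L)²
  R term: (1×0.0388)² = 0.00151
  A term: (1×0.0206)² = 0.000426
  L term: (-1×0.0476)² = 0.00227
Total = 0.00420. Share from R = 0.00151/0.00420 = 0.359.

35.9%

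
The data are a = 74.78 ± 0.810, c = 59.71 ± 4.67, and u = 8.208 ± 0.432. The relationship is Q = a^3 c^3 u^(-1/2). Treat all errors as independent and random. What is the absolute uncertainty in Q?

Products/powers → add relative errors in quadrature, weighted by exponent:
  (3·δa/a)² = (3×0.0108)² = 0.00106;  (3·δc/c)² = (3×0.0782)² = 0.0551;  (−½·δu/u)² = (-0.5×0.0526)² = 0.000693
δQ/Q = √(0.0568) = 0.238
Q = 3.107e+10, so δQ = 0.238 × 3.107e+10 = 7.41e+09.

7.41e+09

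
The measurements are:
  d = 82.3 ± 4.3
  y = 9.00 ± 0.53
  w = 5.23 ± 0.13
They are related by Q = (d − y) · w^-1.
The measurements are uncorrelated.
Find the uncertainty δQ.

Let u = d − y = 73.3. δu = √(δd² + δy²) = √(18.5 + 0.281) = 4.33, so δu/u = 0.0591.
Q is then a monomial in u, w:
δQ/Q = √((δu/u)² + (-1·δw/w)²) = √(0.00349 + 0.000618) = 0.0641
Q = 14.0, so δQ = 0.0641 × 14.0 = 0.899.

0.899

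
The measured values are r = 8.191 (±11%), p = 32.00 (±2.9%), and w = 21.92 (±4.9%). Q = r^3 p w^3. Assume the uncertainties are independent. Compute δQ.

6.71e+07

Products/powers → add relative errors in quadrature, weighted by exponent:
  (3·δr/r)² = (3×0.110)² = 0.109;  (1·δp/p)² = (1×0.0290)² = 0.000841;  (3·δw/w)² = (3×0.0490)² = 0.0216
δQ/Q = √(0.131) = 0.362
Q = 1.852e+08, so δQ = 0.362 × 1.852e+08 = 6.71e+07.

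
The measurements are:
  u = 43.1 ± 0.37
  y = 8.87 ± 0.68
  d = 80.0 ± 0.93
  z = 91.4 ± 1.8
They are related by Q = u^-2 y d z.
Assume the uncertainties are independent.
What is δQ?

2.86

Relative error in a monomial: (δQ/Q)² = Σ (nᵢ · δxᵢ/xᵢ)².
  (-2·δu/u)² = (-2×0.00858)² = 0.000295;  (1·δy/y)² = (1×0.0767)² = 0.00588;  (1·δd/d)² = (1×0.0116)² = 0.000135;  (1·δz/z)² = (1×0.0197)² = 0.000388
δQ/Q = √(0.00669) = 0.0818
Q = 34.9, so δQ = 0.0818 × 34.9 = 2.86.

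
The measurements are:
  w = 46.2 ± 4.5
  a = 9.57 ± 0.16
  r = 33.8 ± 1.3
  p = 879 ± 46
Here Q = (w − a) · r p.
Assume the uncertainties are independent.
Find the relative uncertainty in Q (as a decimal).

Let u = w − a = 36.6. δu = √(δw² + δa²) = √(20.2 + 0.0256) = 4.50, so δu/u = 0.123.
Q is then a monomial in u, r, p:
δQ/Q = √((δu/u)² + (1·δr/r)² + (1·δp/p)²) = √(0.0151 + 0.00148 + 0.00274) = 0.139

0.139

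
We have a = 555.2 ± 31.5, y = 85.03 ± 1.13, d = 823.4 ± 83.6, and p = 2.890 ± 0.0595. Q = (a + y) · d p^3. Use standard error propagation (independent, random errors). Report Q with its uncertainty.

(1.272 ± 0.164) × 10^7

Let u = a + y = 640.2. δu = √(δa² + δy²) = √(992 + 1.28) = 31.5, so δu/u = 0.0492.
Q is then a monomial in u, d, p:
δQ/Q = √((δu/u)² + (1·δd/d)² + (3·δp/p)²) = √(0.00242 + 0.0103 + 0.00381) = 0.129
Q = 1.272e+07, so δQ = 0.129 × 1.272e+07 = 1.64e+06.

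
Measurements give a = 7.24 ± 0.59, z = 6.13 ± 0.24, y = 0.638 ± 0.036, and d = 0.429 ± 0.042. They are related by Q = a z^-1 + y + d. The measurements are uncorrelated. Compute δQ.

0.120

Let p = a·z^-1 = 1.18. δp/p = √((1·δa/a)² + (-1·δz/z)²) = √(0.00664 + 0.00153) = 0.0904, so δp = 0.107.
Q = p + y + d: δQ = √(δp² + δy² + δd²) = √(0.0114 + 0.00130 + 0.00176) = 0.120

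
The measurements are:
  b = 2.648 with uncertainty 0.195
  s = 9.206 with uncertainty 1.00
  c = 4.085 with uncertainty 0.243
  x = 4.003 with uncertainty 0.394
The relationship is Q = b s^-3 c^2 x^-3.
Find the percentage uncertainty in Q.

Products/powers → add relative errors in quadrature, weighted by exponent:
  (1·δb/b)² = (1×0.0736)² = 0.00542;  (-3·δs/s)² = (-3×0.109)² = 0.106;  (2·δc/c)² = (2×0.0595)² = 0.0142;  (-3·δx/x)² = (-3×0.0984)² = 0.0872
δQ/Q = √(0.213) = 0.461

46.1%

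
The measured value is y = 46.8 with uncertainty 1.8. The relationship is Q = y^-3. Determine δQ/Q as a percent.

Q ∝ y^-3, so δQ/Q = |-3| · δy/y = 3 × 0.0385 = 0.115.

11.5%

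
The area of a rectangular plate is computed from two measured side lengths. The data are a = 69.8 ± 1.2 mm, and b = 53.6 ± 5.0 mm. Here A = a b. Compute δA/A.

0.0949

Each factor contributes (exponent × relative error)² to (δA/A)²:
  (1·δa/a)² = (1×0.0172)² = 0.000296;  (1·δb/b)² = (1×0.0933)² = 0.00870
δA/A = √(0.00900) = 0.0949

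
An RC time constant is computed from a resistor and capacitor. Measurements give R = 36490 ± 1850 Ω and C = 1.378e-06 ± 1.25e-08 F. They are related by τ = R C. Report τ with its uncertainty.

τ is a product of powers, so relative uncertainties combine in quadrature:
  (1·δR/R)² = (1×0.0507)² = 0.00257;  (1·δC/C)² = (1×0.00907)² = 8.23e-05
δτ/τ = √(0.00265) = 0.0515
τ = 0.05028 s, so δτ = 0.0515 × 0.05028 = 0.00259 s.

0.05028 ± 0.00259 s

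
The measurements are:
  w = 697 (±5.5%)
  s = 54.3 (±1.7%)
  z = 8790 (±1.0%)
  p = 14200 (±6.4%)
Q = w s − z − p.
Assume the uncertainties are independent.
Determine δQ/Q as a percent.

Let h = w·s = 37800. δh/h = √((1·δw/w)² + (1·δs/s)²) = √(0.00302 + 0.000289) = 0.0576, so δh = 2180.
Q = h − z − p: δQ = √(δh² + δz² + δp²) = √(4.75e+06 + 7730 + 8.26e+05) = 2360
Q = 14900, so δQ/Q = 2360/14900 = 0.159.

15.9%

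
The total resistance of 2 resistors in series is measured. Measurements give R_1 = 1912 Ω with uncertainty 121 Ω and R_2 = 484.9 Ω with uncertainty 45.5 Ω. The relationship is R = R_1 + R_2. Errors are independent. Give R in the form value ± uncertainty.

2397 ± 129 Ω

R is a linear combination, so absolute uncertainties add in quadrature:
  (δR_1)² = 14600;  (δR_2)² = 2070
δR = √(16700) = 129 Ω
R = 2397 Ω.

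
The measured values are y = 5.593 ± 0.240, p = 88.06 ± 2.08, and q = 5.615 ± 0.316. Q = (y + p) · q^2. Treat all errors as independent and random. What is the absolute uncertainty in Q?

339

Let u = y + p = 93.65. δu = √(δy² + δp²) = √(0.0576 + 4.33) = 2.09, so δu/u = 0.0224.
Q is then a monomial in u, q:
δQ/Q = √((δu/u)² + (2·δq/q)²) = √(0.000500 + 0.0127) = 0.115
Q = 2953, so δQ = 0.115 × 2953 = 339.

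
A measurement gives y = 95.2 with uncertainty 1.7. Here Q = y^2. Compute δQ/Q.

Each factor contributes (exponent × relative error)² to (δQ/Q)²:
  (2·δy/y)² = (2×0.0179)² = 0.00128
δQ/Q = √(0.00128) = 0.0357

0.0357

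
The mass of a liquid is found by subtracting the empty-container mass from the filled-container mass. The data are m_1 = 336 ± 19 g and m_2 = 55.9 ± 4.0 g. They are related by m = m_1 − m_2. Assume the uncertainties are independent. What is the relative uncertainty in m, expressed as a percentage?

6.93%

m is a linear combination, so absolute uncertainties add in quadrature:
  (δm_1)² = 361;  (δm_2)² = 16.0
δm = √(377) = 19.4 g
m = 280 g, so δm/m = 19.4/280 = 0.0693.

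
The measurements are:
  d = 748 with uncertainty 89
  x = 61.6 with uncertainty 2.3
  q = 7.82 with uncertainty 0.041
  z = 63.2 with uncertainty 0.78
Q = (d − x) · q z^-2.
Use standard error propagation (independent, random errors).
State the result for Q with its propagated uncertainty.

1.34 ± 0.178

Let u = d − x = 686. δu = √(δd² + δx²) = √(7920 + 5.29) = 89.0, so δu/u = 0.130.
Q is then a monomial in u, q, z:
δQ/Q = √((δu/u)² + (1·δq/q)² + (-2·δz/z)²) = √(0.0168 + 2.75e-05 + 0.000609) = 0.132
Q = 1.34, so δQ = 0.132 × 1.34 = 0.178.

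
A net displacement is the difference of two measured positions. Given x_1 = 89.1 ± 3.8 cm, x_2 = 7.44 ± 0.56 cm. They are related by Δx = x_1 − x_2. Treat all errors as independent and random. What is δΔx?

3.84 cm

Δx is a linear combination, so absolute uncertainties add in quadrature:
  (δx_1)² = 14.4;  (δx_2)² = 0.314
δΔx = √(14.8) = 3.84 cm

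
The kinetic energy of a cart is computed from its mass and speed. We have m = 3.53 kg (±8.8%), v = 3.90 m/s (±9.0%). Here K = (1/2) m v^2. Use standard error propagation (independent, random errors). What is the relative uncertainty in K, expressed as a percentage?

20.0%

Each factor contributes (exponent × relative error)² to (δK/K)²:
  (1·δm/m)² = (1×0.0880)² = 0.00774;  (2·δv/v)² = (2×0.0900)² = 0.0324
δK/K = √(0.0401) = 0.200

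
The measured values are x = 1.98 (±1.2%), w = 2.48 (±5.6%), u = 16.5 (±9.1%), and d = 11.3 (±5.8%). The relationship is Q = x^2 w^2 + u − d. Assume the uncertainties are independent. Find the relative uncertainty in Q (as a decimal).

0.110

Let p = x^2·w^2 = 24.1. δp/p = √((2·δx/x)² + (2·δw/w)²) = √(0.000576 + 0.0125) = 0.115, so δp = 2.76.
Q = p + u − d: δQ = √(δp² + δu² + δd²) = √(7.63 + 2.25 + 0.430) = 3.21
Q = 29.3, so δQ/Q = 3.21/29.3 = 0.110.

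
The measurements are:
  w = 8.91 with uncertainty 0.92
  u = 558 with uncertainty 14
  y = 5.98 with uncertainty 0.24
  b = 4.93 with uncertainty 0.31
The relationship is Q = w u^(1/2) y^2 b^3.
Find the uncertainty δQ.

2.07e+05

For a monomial Q ∝ w, u^(1/2), y^2, b^3, fractional errors add in quadrature:
  (1·δw/w)² = (1×0.103)² = 0.0107;  (½·δu/u)² = (0.5×0.0251)² = 0.000157;  (2·δy/y)² = (2×0.0401)² = 0.00644;  (3·δb/b)² = (3×0.0629)² = 0.0356
δQ/Q = √(0.0528) = 0.230
Q = 9.02e+05, so δQ = 0.230 × 9.02e+05 = 2.07e+05.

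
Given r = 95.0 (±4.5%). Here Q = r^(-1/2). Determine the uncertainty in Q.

Q ∝ r^(-1/2), so δQ/Q = |−½| · δr/r = 0.5 × 0.0450 = 0.0225.
Q = 0.103, so δQ = 0.0225 × 0.103 = 0.00231.

0.00231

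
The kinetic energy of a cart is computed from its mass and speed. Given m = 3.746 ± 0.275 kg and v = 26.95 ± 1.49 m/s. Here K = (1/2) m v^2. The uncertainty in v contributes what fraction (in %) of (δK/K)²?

69.4%

(δK/K)² = (1·δm/m)² + (2·δv/v)²
  m term: (1×0.0734)² = 0.00539
  v term: (2×0.0553)² = 0.0122
Total = 0.0176. Share from v = 0.0122/0.0176 = 0.694.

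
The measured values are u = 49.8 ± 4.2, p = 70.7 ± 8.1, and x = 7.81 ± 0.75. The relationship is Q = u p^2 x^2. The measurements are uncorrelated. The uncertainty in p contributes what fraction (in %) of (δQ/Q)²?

(δQ/Q)² = (1·δu/u)² + (2·δp/p)² + (2·δx/x)²
  u term: (1×0.0843)² = 0.00711
  p term: (2×0.115)² = 0.0525
  x term: (2×0.0960)² = 0.0369
Total = 0.0965. Share from p = 0.0525/0.0965 = 0.544.

54.4%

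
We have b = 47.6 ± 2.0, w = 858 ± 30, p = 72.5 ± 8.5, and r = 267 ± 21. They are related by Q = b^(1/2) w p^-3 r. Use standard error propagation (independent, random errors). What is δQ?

Each factor contributes (exponent × relative error)² to (δQ/Q)²:
  (½·δb/b)² = (0.5×0.0420)² = 0.000441;  (1·δw/w)² = (1×0.0350)² = 0.00122;  (-3·δp/p)² = (-3×0.117)² = 0.124;  (1·δr/r)² = (1×0.0787)² = 0.00619
δQ/Q = √(0.132) = 0.363
Q = 4.15, so δQ = 0.363 × 4.15 = 1.50.

1.50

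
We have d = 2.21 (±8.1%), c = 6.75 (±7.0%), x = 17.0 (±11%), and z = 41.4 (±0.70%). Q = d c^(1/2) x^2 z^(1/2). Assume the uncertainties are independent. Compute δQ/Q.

Products/powers → add relative errors in quadrature, weighted by exponent:
  (1·δd/d)² = (1×0.0810)² = 0.00656;  (½·δc/c)² = (0.5×0.0700)² = 0.00123;  (2·δx/x)² = (2×0.110)² = 0.0484;  (½·δz/z)² = (0.5×0.00700)² = 1.22e-05
δQ/Q = √(0.0562) = 0.237

0.237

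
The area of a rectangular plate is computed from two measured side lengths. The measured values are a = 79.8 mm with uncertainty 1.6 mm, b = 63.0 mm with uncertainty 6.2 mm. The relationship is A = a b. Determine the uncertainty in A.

Products/powers → add relative errors in quadrature, weighted by exponent:
  (1·δa/a)² = (1×0.0201)² = 0.000402;  (1·δb/b)² = (1×0.0984)² = 0.00969
δA/A = √(0.0101) = 0.100
A = 5030 mm^2, so δA = 0.100 × 5030 = 505 mm^2.

505 mm^2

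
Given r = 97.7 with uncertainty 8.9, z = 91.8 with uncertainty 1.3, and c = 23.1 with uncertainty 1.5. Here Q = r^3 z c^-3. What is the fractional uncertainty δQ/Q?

Products/powers → add relative errors in quadrature, weighted by exponent:
  (3·δr/r)² = (3×0.0911)² = 0.0747;  (1·δz/z)² = (1×0.0142)² = 0.000201;  (-3·δc/c)² = (-3×0.0649)² = 0.0379
δQ/Q = √(0.113) = 0.336

0.336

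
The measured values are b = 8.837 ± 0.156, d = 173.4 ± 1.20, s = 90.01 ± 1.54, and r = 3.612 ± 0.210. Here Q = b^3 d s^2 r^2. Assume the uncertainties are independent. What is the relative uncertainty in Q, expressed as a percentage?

13.2%

Relative error in a monomial: (δQ/Q)² = Σ (nᵢ · δxᵢ/xᵢ)².
  (3·δb/b)² = (3×0.0177)² = 0.00280;  (1·δd/d)² = (1×0.00692)² = 4.79e-05;  (2·δs/s)² = (2×0.0171)² = 0.00117;  (2·δr/r)² = (2×0.0581)² = 0.0135
δQ/Q = √(0.0175) = 0.132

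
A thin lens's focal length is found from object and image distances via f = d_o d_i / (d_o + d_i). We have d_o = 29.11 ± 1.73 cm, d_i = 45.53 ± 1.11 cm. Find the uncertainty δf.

0.665 cm

∂f/∂d_o = (d_i/(d_o+d_i))² = 0.372;  ∂f/∂d_i = (d_o/(d_o+d_i))² = 0.152
δf = √((∂f/∂d_o · δd_o)² + (∂f/∂d_i · δd_i)²) = √(0.414 + 0.0285) = 0.665 cm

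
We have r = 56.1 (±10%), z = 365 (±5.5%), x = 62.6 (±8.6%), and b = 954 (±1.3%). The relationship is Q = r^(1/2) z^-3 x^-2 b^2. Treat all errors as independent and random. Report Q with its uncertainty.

Since Q is a product/quotient, work with relative uncertainties:
  (½·δr/r)² = (0.5×0.100)² = 0.00250;  (-3·δz/z)² = (-3×0.0550)² = 0.0272;  (-2·δx/x)² = (-2×0.0860)² = 0.0296;  (2·δb/b)² = (2×0.0130)² = 0.000676
δQ/Q = √(0.0600) = 0.245
Q = 3.58e-05, so δQ = 0.245 × 3.58e-05 = 8.76e-06.

(3.58 ± 0.876) × 10^-5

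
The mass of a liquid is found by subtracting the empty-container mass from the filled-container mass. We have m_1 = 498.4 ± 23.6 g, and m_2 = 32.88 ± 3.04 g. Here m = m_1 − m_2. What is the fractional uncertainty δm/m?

0.0511

Each term contributes (cᵢ δxᵢ)² to (δm)²:
  (δm_1)² = 557;  (δm_2)² = 9.24
δm = √(566) = 23.8 g
m = 465.5 g, so δm/m = 23.8/465.5 = 0.0511.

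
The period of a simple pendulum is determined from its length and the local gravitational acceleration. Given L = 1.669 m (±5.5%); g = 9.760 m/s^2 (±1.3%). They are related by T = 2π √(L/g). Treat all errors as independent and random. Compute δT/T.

0.0283

Products/powers → add relative errors in quadrature, weighted by exponent:
  (½·δL/L)² = (0.5×0.0550)² = 0.000756;  (−½·δg/g)² = (-0.5×0.0130)² = 4.23e-05
δT/T = √(0.000798) = 0.0283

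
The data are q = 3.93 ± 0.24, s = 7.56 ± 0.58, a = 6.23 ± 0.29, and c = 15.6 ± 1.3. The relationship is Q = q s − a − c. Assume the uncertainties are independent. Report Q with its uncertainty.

7.88 ± 3.20

Let p = q·s = 29.7. δp/p = √((1·δq/q)² + (1·δs/s)²) = √(0.00373 + 0.00589) = 0.0981, so δp = 2.91.
Q = p − a − c: δQ = √(δp² + δa² + δc²) = √(8.49 + 0.0841 + 1.69) = 3.20
Q = 7.88.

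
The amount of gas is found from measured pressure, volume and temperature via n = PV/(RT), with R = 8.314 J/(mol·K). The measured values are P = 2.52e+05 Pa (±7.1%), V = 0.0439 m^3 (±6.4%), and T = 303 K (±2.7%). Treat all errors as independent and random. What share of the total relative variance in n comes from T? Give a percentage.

(δn/n)² = (1·δP/P)² + (1·δV/V)² + (-1·δT/T)²
  P term: (1×0.0710)² = 0.00504
  V term: (1×0.0640)² = 0.00410
  T term: (-1×0.0270)² = 0.000729
Total = 0.00987. Share from T = 0.000729/0.00987 = 0.0739.

7.39%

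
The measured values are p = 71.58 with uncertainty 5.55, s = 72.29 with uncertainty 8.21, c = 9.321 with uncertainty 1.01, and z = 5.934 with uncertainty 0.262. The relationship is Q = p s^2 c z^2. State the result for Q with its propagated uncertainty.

(1.228 ± 0.341) × 10^8

Relative error in a monomial: (δQ/Q)² = Σ (nᵢ · δxᵢ/xᵢ)².
  (1·δp/p)² = (1×0.0775)² = 0.00601;  (2·δs/s)² = (2×0.114)² = 0.0516;  (1·δc/c)² = (1×0.108)² = 0.0117;  (2·δz/z)² = (2×0.0442)² = 0.00780
δQ/Q = √(0.0771) = 0.278
Q = 1.228e+08, so δQ = 0.278 × 1.228e+08 = 3.41e+07.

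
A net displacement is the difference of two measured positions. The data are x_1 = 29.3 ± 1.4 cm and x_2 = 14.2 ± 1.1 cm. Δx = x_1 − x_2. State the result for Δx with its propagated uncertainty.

15.1 ± 1.78 cm

Absolute uncertainties add in quadrature for a linear combination:
  (δx_1)² = 1.96;  (δx_2)² = 1.21
δΔx = √(3.17) = 1.78 cm
Δx = 15.1 cm.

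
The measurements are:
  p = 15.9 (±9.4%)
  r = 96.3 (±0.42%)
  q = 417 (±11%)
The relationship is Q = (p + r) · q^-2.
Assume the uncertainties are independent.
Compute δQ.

Let u = p + r = 112. δu = √(δp² + δr²) = √(2.23 + 0.164) = 1.55, so δu/u = 0.0138.
Q is then a monomial in u, q:
δQ/Q = √((δu/u)² + (-2·δq/q)²) = √(0.000190 + 0.0484) = 0.220
Q = 0.000645, so δQ = 0.220 × 0.000645 = 0.000142.

0.000142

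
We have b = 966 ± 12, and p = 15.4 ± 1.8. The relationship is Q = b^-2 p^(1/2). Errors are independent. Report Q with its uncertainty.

(4.21 ± 0.267) × 10^-6

For a monomial Q ∝ b^-2, p^(1/2), fractional errors add in quadrature:
  (-2·δb/b)² = (-2×0.0124)² = 0.000617;  (½·δp/p)² = (0.5×0.117)² = 0.00342
δQ/Q = √(0.00403) = 0.0635
Q = 4.21e-06, so δQ = 0.0635 × 4.21e-06 = 2.67e-07.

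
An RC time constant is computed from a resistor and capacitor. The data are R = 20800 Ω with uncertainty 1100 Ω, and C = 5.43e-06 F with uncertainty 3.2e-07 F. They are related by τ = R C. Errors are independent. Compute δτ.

Since τ is a product/quotient, work with relative uncertainties:
  (1·δR/R)² = (1×0.0529)² = 0.00280;  (1·δC/C)² = (1×0.0589)² = 0.00347
δτ/τ = √(0.00627) = 0.0792
τ = 0.113 s, so δτ = 0.0792 × 0.113 = 0.00894 s.

0.00894 s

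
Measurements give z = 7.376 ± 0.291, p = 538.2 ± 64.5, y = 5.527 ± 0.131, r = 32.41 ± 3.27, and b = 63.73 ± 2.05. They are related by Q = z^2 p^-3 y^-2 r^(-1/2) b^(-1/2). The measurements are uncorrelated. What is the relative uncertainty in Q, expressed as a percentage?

37.5%

Relative error in a monomial: (δQ/Q)² = Σ (nᵢ · δxᵢ/xᵢ)².
  (2·δz/z)² = (2×0.0395)² = 0.00623;  (-3·δp/p)² = (-3×0.120)² = 0.129;  (-2·δy/y)² = (-2×0.0237)² = 0.00225;  (−½·δr/r)² = (-0.5×0.101)² = 0.00254;  (−½·δb/b)² = (-0.5×0.0322)² = 0.000259
δQ/Q = √(0.141) = 0.375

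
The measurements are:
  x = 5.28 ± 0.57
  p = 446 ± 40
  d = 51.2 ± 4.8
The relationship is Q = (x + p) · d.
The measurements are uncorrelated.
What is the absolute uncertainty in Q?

Let u = x + p = 451. δu = √(δx² + δp²) = √(0.325 + 1600) = 40.0, so δu/u = 0.0886.
Q is then a monomial in u, d:
δQ/Q = √((δu/u)² + (1·δd/d)²) = √(0.00786 + 0.00879) = 0.129
Q = 23100, so δQ = 0.129 × 23100 = 2980.

2980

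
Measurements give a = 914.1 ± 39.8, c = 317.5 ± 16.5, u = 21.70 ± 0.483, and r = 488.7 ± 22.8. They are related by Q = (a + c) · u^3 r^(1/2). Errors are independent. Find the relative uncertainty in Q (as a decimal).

0.0789

Let w = a + c = 1232. δw = √(δa² + δc²) = √(1580 + 272) = 43.1, so δw/w = 0.0350.
Q is then a monomial in w, u, r:
δQ/Q = √((δw/w)² + (3·δu/u)² + (½·δr/r)²) = √(0.00122 + 0.00446 + 0.000544) = 0.0789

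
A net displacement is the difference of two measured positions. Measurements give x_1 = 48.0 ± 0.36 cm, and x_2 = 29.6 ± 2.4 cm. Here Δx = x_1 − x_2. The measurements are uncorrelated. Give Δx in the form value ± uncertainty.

18.4 ± 2.43 cm

Sums and differences: (δΔx)² = Σ (cᵢ δxᵢ)².
  (δx_1)² = 0.130;  (δx_2)² = 5.76
δΔx = √(5.89) = 2.43 cm
Δx = 18.4 cm.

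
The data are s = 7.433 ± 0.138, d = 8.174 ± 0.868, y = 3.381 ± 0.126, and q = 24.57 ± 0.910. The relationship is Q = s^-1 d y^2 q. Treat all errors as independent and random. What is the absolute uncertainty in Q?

Each factor contributes (exponent × relative error)² to (δQ/Q)²:
  (-1·δs/s)² = (-1×0.0186)² = 0.000345;  (1·δd/d)² = (1×0.106)² = 0.0113;  (2·δy/y)² = (2×0.0373)² = 0.00556;  (1·δq/q)² = (1×0.0370)² = 0.00137
δQ/Q = √(0.0185) = 0.136
Q = 308.9, so δQ = 0.136 × 308.9 = 42.1.

42.1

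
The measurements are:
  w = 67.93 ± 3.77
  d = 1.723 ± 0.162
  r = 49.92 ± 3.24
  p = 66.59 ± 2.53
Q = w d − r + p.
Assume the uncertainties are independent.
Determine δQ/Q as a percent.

Let h = w·d = 117.0. δh/h = √((1·δw/w)² + (1·δd/d)²) = √(0.00308 + 0.00884) = 0.109, so δh = 12.8.
Q = h − r + p: δQ = √(δh² + δr² + δp²) = √(163 + 10.5 + 6.40) = 13.4
Q = 133.7, so δQ/Q = 13.4/133.7 = 0.100.

10.0%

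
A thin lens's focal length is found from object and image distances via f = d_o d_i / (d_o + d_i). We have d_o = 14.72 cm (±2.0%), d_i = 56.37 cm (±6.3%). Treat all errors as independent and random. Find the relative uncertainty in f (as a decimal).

∂f/∂d_o = (d_i/(d_o+d_i))² = 0.629;  ∂f/∂d_i = (d_o/(d_o+d_i))² = 0.0429
δf = √((∂f/∂d_o · δd_o)² + (∂f/∂d_i · δd_i)²) = √(0.0343 + 0.0232) = 0.240 cm
f = 11.67 cm, so δf/f = 0.240/11.67 = 0.0205.

0.0205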